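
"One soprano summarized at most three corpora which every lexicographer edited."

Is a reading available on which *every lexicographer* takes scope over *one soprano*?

No

Structurally, *every lexicographer* is inside the relative clause *which every lexicographer edited* modifying *at most three corpora*.
QR out of a relative clause is ruled out by the relative-clause island constraint.
*every lexicographer* is confined to the island and cannot take scope over *one soprano*.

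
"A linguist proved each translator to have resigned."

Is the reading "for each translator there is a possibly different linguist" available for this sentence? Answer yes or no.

Yes

That reading corresponds to *each translator* > *a linguist*.
ECM infinitives lack a CP barrier, so *each translator* can QR over the matrix subject *a linguist*.
Clause-internal QR can adjoin the lower DP above the subject, yielding the inverse reading.
The sentence is scopally ambiguous between *a linguist* > *each translator* and *each translator* > *a linguist*.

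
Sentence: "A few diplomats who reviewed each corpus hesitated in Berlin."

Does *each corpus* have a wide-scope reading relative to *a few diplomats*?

No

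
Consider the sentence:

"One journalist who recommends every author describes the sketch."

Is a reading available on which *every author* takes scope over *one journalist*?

No

*every author* is embedded in the relative clause *who recommends every author*.
Relative clauses block scope extraction: QR cannot target a position outside the modified NP.
So *every author* cannot raise high enough to outscope *one journalist*; only the surface ordering *one journalist* > *every author* is available.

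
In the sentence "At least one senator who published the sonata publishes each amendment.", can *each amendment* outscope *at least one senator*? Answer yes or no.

Although the sentence contains a relative clause (*who published the sonata*), *each amendment* is outside it, in the matrix VP.
Nothing blocks QR of the lower DP to a position above the higher one, so inverse scope is available.

Yes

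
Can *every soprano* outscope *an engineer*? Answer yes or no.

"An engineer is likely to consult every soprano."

Raising constructions are monoclausal for scope purposes; *every soprano* is not separated from *an engineer* by any island.
With no island boundary between them, the object can take inverse scope over the subject via ordinary QR within the clause.
The sentence is scopally ambiguous between *an engineer* > *every soprano* and *every soprano* > *an engineer*.

Yes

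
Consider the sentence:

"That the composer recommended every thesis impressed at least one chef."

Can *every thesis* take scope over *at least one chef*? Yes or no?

No

*every thesis* sits inside the sentential subject *that the composer recommended every thesis*.
Sentential subjects are islands: a quantifier inside the subject clause cannot raise over the matrix predicate.
The ordering *every thesis* > *at least one chef* is therefore underivable.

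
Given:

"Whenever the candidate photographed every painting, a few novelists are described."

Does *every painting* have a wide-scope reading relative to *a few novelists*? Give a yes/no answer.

No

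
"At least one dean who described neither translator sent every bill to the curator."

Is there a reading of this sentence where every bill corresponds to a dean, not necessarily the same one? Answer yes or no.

Yes

This is the *every bill* > *at least one dean* reading.
*every bill* sits in the matrix clause, not in the relative clause on *at least one dean*.
Ordinary QR to a clause-peripheral position gives the wide-scope LF for the lower DP.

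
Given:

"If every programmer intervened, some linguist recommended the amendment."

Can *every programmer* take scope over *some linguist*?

No

*every programmer* occurs within the adjunct clause *if every programmer intervened*.
Since the clause is an adjunct (not a complement), the Adjunct Condition blocks QR across its edge.
So *every programmer* cannot raise to a position above *some linguist*.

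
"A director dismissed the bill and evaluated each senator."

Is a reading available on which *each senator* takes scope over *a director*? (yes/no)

*each senator* is embedded in one conjunct of the coordinate structure (*evaluated each senator*).
QR out of a conjunct would have to apply non-ATB, which the CSC forbids.
There is no licit LF on which *each senator* c-commands *a director*.

No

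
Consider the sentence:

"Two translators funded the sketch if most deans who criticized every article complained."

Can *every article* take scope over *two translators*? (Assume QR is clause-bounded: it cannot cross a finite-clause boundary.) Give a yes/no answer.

No

The target quantifier *every article* is part of the relative clause *who criticized every article*, which is itself inside the adjunct *if most deans who criticized every article complained*.
The quantifier would have to escape first the RC and then the adjunct — two independent island violations.
So the wide-scope reading for *every article* is blocked.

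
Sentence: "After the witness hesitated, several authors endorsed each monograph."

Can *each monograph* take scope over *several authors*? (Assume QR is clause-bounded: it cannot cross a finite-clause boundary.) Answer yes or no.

Yes

The adjunct island is irrelevant here — *each monograph* and *several authors* are both in the matrix clause.
Since no island is crossed, the inverse ordering is licensed alongside surface scope.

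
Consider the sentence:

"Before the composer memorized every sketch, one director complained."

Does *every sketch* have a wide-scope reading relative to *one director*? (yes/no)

*every sketch* sits inside the adjunct clause *before the composer memorized every sketch*.
Adjuncts are opaque for quantifier raising; a quantifier in an adjunct stays inside it.
*every sketch* > *one director* would require crossing that boundary, which is illicit.

No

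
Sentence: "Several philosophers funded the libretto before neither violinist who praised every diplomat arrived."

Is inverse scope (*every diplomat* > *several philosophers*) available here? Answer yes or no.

The DP *every diplomat* is contained in the relative clause *who praised every diplomat*, which is itself inside the adjunct *before neither violinist who praised every diplomat arrived*.
Both the relative clause and the enclosing adjunct are scope islands; QR cannot cross either.
There is no licit LF on which *every diplomat* c-commands *several philosophers*.

No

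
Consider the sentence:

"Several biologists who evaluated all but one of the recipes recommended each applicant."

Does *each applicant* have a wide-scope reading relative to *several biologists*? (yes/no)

Yes

*each applicant* sits in the matrix clause, not in the relative clause on *several biologists*.
Since no island is crossed, the inverse ordering is licensed alongside surface scope.
The sentence is scopally ambiguous between *several biologists* > *each applicant* and *each applicant* > *several biologists*.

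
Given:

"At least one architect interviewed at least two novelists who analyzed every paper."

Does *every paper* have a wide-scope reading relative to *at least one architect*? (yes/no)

No

*every paper* sits inside the relative clause *who analyzed every paper* modifying *at least two novelists*.
A relative clause is a scope island — quantifier raising cannot cross its boundary.
So the wide-scope reading for *every paper* is blocked.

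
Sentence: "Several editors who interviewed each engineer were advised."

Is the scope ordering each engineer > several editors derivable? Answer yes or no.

No

The target quantifier *each engineer* is part of the relative clause *who interviewed each engineer*.
A relative clause is a scope island — quantifier raising cannot cross its boundary.
So *each engineer* cannot raise to a position above *several editors*.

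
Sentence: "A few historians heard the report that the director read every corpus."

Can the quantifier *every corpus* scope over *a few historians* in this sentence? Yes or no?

The DP *every corpus* is contained in the complex NP *the report that the director read every corpus*.
Noun-complement clauses are scope islands (the Complex NP Constraint): a quantifier inside one cannot scope into the matrix.
The inverse ordering *every corpus* > *a few historians* is therefore underivable.

No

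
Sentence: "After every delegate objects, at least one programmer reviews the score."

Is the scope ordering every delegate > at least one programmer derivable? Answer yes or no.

The target quantifier *every delegate* is part of the adjunct clause *after every delegate objects*.
The adjunct-island constraint bars QR out of an adverbial clause.
*every delegate* is confined to the island and cannot take scope over *at least one programmer*.

No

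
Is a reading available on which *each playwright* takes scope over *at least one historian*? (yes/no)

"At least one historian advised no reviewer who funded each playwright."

No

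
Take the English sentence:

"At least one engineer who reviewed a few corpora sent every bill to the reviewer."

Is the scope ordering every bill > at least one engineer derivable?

Yes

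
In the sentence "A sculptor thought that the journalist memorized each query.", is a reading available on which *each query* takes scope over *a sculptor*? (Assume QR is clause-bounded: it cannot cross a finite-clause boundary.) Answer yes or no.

No

*each query* is embedded in the finite complement clause *that the journalist memorized each query*.
Given the clause-boundedness assumption, QR cannot cross the finite CP into the matrix.
*each query* is confined to the island and cannot take scope over *a sculptor*.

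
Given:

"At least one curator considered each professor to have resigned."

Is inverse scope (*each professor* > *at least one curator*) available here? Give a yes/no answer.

Yes

ECM infinitives lack a CP barrier, so *each professor* can QR over the matrix subject *at least one curator*.
Nothing blocks QR of the lower DP to a position above the higher one, so inverse scope is available.
Both orderings are possible: *at least one curator* > *each professor* and *each professor* > *at least one curator*.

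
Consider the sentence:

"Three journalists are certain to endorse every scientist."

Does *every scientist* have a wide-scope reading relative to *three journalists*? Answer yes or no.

Yes

Infinitival complements of raising predicates do not block QR; *every scientist* and *three journalists* are effectively clausemates.
Nothing blocks QR of the lower DP to a position above the higher one, so inverse scope is available.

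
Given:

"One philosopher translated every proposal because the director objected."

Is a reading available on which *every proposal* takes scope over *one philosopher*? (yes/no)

Yes

Although there is an adjunct clause, *every proposal* is in the main clause, not inside the adjunct.
Since no island is crossed, the inverse ordering is licensed alongside surface scope.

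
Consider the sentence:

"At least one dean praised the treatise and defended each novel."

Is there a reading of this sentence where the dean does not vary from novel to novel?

That reading corresponds to *at least one dean* > *each novel*.
Nothing needs to raise for *at least one dean* > *each novel*, so no island constraint is at stake.

Yes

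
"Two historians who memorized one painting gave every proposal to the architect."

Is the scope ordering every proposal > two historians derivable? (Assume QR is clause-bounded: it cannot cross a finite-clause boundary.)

*every proposal* is a matrix argument; only *two historians* is modified by the relative clause *who memorized one painting*, so the RC island is irrelevant to the target quantifier.
Nothing blocks QR of the lower DP to a position above the higher one, so inverse scope is available.

Yes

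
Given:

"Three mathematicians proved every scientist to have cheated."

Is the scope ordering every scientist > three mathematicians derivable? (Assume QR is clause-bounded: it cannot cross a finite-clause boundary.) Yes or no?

*every scientist* is the subject of an ECM infinitive — the infinitival complement of an ECM verb is not a scope island, so *every scientist* can raise into the matrix clause.
Nothing blocks QR of the lower DP to a position above the higher one, so inverse scope is available.
Both orderings are possible: *three mathematicians* > *every scientist* and *every scientist* > *three mathematicians*.

Yes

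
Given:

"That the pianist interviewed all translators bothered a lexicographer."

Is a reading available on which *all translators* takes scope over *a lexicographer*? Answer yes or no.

No

The target quantifier *all translators* is part of the sentential subject *that the pianist interviewed all translators*.
Subjects — clausal subjects included — are islands for extraction, and QR is no exception.
So the wide-scope reading for *all translators* is blocked.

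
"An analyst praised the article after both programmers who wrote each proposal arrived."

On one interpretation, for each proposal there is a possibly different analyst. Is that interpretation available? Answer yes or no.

No

The described interpretation is the *each proposal* > *an analyst* scoping.
*each proposal* occurs within the relative clause *who wrote each proposal*, which is itself inside the adjunct *after both programmers who wrote each proposal arrived*.
Nested islands: the RC island is itself inside an adjunct island, so wide scope is doubly excluded.
*each proposal* is confined to the island and cannot take scope over *an analyst*.
(Only the surface reading survives: one fixed analyst with respect to all the relevant proposals.)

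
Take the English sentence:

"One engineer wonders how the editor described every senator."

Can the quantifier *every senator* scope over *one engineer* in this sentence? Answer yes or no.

The DP *every senator* is contained in the embedded question *how the editor described every senator*.
An indirect question is a wh-island; the filled [Spec,CP] blocks QR across the CP edge.
The inverse ordering *every senator* > *one engineer* is therefore underivable.
(Only the surface reading survives: one fixed engineer with respect to all the relevant senators.)

No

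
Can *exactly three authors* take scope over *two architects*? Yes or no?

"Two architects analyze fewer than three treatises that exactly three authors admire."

Structurally, *exactly three authors* is inside the relative clause *that exactly three authors admire* modifying *fewer than three treatises*.
QR out of a relative clause is ruled out by the relative-clause island constraint.
The inverse ordering *exactly three authors* > *two architects* is therefore underivable.

No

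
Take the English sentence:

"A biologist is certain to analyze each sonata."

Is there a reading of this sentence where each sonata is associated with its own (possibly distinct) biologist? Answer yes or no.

Yes

That reading corresponds to *each sonata* > *a biologist*.
*each sonata* is the object of the infinitival complement of a raising predicate; raising infinitives are transparent for QR, so the two DPs are in effect clausemates.
With no island boundary between them, the object can take inverse scope over the subject via ordinary QR within the clause.
Both orderings are possible: *a biologist* > *each sonata* and *each sonata* > *a biologist*.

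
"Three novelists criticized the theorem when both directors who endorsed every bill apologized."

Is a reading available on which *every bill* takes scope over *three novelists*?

Structurally, *every bill* is inside the relative clause *who endorsed every bill*, which is itself inside the adjunct *when both directors who endorsed every bill apologized*.
Two island boundaries intervene — the relative clause and the adjunct. Either alone would block QR.
*every bill* is confined to the island and cannot take scope over *three novelists*.

No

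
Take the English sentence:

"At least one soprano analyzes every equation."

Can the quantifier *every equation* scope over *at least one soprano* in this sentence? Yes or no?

Yes

*every equation* and *at least one soprano* are in the same minimal clause.
With no island boundary between them, the object can take inverse scope over the subject via ordinary QR within the clause.
So *every equation* > *at least one soprano* is among the available readings.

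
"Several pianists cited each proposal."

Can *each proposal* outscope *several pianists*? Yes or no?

*each proposal* is the matrix object and *several pianists* the matrix subject; the two are clausemates.
Ordinary QR to a clause-peripheral position gives the wide-scope LF for the lower DP.

Yes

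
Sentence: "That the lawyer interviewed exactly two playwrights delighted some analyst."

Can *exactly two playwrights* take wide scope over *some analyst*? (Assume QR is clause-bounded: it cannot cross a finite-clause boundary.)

No

The DP *exactly two playwrights* is contained in the sentential subject *that the lawyer interviewed exactly two playwrights*.
The subject-island constraint blocks QR out of a clausal subject.
So *exactly two playwrights* cannot raise to a position above *some analyst*.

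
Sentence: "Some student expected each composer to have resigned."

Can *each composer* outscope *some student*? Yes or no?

Yes

ECM infinitives lack a CP barrier, so *each composer* can QR over the matrix subject *some student*.
Ordinary QR to a clause-peripheral position gives the wide-scope LF for the lower DP.
So *each composer* > *some student* is among the available readings.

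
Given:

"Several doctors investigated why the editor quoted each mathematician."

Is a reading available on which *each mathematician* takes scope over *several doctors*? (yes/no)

The target quantifier *each mathematician* is part of the embedded question *why the editor quoted each mathematician*.
An indirect question is a wh-island; the filled [Spec,CP] blocks QR across the CP edge.
There is no licit LF on which *each mathematician* c-commands *several doctors*.

No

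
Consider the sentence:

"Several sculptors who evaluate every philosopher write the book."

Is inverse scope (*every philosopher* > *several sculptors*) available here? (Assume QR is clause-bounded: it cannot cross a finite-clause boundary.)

*every philosopher* is embedded in the relative clause *who evaluate every philosopher*.
Relative clauses are scope islands: a quantifier cannot QR out of a relative clause to take scope in the matrix clause.
The inverse ordering *every philosopher* > *several sculptors* is therefore underivable.

No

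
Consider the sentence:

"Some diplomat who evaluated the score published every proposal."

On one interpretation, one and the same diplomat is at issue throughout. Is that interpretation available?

The paraphrase describes the scope ordering *some diplomat* > *every proposal*.
Surface scope (*some diplomat* > *every proposal*) is always derivable; islands only block QR, not in-situ interpretation.

Yes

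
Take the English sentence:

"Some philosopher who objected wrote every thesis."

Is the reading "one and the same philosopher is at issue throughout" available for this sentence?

Yes

The paraphrase describes the scope ordering *some philosopher* > *every thesis*.
Surface scope (*some philosopher* > *every thesis*) is always derivable; islands only block QR, not in-situ interpretation.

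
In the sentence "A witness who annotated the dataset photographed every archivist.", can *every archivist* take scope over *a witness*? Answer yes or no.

The relative clause *who annotated the dataset* modifies *a witness*, but *every archivist* is not inside that relative clause — it is an argument of the matrix verb.
Nothing blocks QR of the lower DP to a position above the higher one, so inverse scope is available.
The sentence is scopally ambiguous between *a witness* > *every archivist* and *every archivist* > *a witness*.

Yes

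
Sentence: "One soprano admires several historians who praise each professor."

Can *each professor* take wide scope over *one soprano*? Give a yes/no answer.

Structurally, *each professor* is inside the relative clause *who praise each professor* modifying *several historians*.
The relative clause forms an island for QR, so the quantifier is confined to the head noun's restrictor.
There is no licit LF on which *each professor* c-commands *one soprano*.
(Only the surface reading survives: one fixed soprano with respect to all the relevant professors.)

No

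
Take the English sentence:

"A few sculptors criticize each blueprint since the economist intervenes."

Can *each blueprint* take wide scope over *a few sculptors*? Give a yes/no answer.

Yes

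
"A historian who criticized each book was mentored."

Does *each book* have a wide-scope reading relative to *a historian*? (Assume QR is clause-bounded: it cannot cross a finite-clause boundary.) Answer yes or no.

The DP *each book* is contained in the relative clause *who criticized each book*.
Relative clauses are scope islands: a quantifier cannot QR out of a relative clause to take scope in the matrix clause.
There is no licit LF on which *each book* c-commands *a historian*.
(Only the surface reading survives: one fixed historian with respect to all the relevant books.)

No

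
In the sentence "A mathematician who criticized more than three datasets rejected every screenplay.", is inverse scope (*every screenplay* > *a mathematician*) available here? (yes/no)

Yes

*every screenplay* is a matrix argument; only *a mathematician* is modified by the relative clause *who criticized more than three datasets*, so the RC island is irrelevant to the target quantifier.
No island intervenes, so both surface and inverse scope are derivable.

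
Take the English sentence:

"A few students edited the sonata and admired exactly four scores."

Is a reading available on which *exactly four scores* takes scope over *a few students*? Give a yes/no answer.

No

The target quantifier *exactly four scores* is part of one conjunct of the coordinate structure (*admired exactly four scores*).
Asymmetric QR out of one conjunct violates the Coordinate Structure Constraint.
*exactly four scores* is confined to the island and cannot take scope over *a few students*.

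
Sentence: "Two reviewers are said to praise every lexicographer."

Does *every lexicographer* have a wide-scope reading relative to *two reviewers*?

Yes

The matrix predicate is a raising verb, whose infinitival complement is not a scope island — *every lexicographer* can QR into the matrix clause.
Ordinary QR to a clause-peripheral position gives the wide-scope LF for the lower DP.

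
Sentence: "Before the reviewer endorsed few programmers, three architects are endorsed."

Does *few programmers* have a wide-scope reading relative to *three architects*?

No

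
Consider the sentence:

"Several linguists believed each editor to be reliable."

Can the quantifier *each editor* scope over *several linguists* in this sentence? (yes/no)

Yes

This is an ECM construction: *each editor* is the infinitival subject, Case-marked by the matrix verb, and the infinitive is transparent for QR.
Nothing blocks QR of the lower DP to a position above the higher one, so inverse scope is available.
So *each editor* > *several linguists* is among the available readings.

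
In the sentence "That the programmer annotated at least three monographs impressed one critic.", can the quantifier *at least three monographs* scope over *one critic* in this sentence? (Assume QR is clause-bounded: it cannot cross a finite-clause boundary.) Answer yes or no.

No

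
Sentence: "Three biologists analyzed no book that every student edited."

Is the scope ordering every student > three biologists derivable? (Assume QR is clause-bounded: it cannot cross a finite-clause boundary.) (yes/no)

No

The DP *every student* is contained in the relative clause *that every student edited* modifying *no book*.
The relative clause forms an island for QR, so the quantifier is confined to the head noun's restrictor.
So *every student* cannot raise high enough to outscope *three biologists*; only the surface ordering *three biologists* > *every student* is available.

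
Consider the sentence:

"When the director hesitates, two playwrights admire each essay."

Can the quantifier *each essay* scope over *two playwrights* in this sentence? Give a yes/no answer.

The adjunct clause does not contain *each essay*, which is the matrix object.
With no island boundary between them, the object can take inverse scope over the subject via ordinary QR within the clause.

Yes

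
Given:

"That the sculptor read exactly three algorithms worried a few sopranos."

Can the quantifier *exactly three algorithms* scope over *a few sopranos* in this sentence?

No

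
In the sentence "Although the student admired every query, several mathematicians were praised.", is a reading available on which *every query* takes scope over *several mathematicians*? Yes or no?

Structurally, *every query* is inside the adjunct clause *although the student admired every query*.
Adverbial clauses are not L-marked, so they are barriers for QR — the quantifier cannot escape the adjunct.
So the wide-scope reading for *every query* is blocked.

No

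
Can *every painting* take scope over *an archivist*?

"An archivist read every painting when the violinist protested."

Yes

The adjunct clause does not contain *every painting*, which is the matrix object.
Clause-internal QR can adjoin the lower DP above the subject, yielding the inverse reading.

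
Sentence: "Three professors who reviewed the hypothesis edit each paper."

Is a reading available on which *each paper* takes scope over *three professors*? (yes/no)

Yes

Although the sentence contains a relative clause (*who reviewed the hypothesis*), *each paper* is outside it, in the matrix VP.
Clause-internal QR can adjoin the lower DP above the subject, yielding the inverse reading.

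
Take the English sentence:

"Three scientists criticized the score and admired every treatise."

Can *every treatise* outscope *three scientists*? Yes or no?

No

The target quantifier *every treatise* is part of one conjunct of the coordinate structure (*admired every treatise*).
Asymmetric QR out of one conjunct violates the Coordinate Structure Constraint.
Hence only narrow scope for *every treatise* (under *three scientists*) survives.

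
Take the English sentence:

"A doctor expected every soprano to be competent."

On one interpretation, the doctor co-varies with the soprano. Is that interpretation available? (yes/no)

The paraphrase describes the scope ordering *every soprano* > *a doctor*.
*every soprano* is an ECM subject; ECM complements are not islands, and the embedded quantifier may take matrix scope.
Ordinary QR to a clause-peripheral position gives the wide-scope LF for the lower DP.

Yes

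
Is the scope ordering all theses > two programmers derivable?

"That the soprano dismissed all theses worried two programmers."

*all theses* occurs within the sentential subject *that the soprano dismissed all theses*.
Sentential subjects are islands: a quantifier inside the subject clause cannot raise over the matrix predicate.
So the wide-scope reading for *all theses* is blocked.

No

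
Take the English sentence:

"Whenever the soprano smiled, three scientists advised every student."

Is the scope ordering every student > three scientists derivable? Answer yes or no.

Neither queried DP is inside the adjunct, so the adjunct-island constraint does not apply.
With no island boundary between them, the object can take inverse scope over the subject via ordinary QR within the clause.
Both orderings are possible: *three scientists* > *every student* and *every student* > *three scientists*.

Yes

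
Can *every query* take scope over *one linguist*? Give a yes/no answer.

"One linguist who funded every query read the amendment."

The DP *every query* is contained in the relative clause *who funded every query*.
A relative clause is a scope island — quantifier raising cannot cross its boundary.
Hence only narrow scope for *every query* (under *one linguist*) survives.

No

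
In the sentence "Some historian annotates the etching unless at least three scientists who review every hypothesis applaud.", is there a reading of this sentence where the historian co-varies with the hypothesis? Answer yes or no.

No

That reading corresponds to *every hypothesis* > *some historian*.
*every hypothesis* occurs within the relative clause *who review every hypothesis*, which is itself inside the adjunct *unless at least three scientists who review every hypothesis applaud*.
Nested islands: the RC island is itself inside an adjunct island, so wide scope is doubly excluded.
*every hypothesis* is confined to the island and cannot take scope over *some historian*.
(Only the surface reading survives: one fixed historian with respect to all the relevant hypotheses.)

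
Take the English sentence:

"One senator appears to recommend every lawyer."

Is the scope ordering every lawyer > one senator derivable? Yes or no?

*every lawyer* is inside a raising infinitive, which is transparent to QR (no CP barrier), so it behaves as a matrix argument.
No island intervenes, so both surface and inverse scope are derivable.
So *every lawyer* > *one senator* is among the available readings.

Yes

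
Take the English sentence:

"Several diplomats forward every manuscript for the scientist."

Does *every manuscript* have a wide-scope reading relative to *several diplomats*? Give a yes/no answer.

Yes

*every manuscript* and *several diplomats* are in the same minimal clause.
No island intervenes, so both surface and inverse scope are derivable.
So *every manuscript* > *several diplomats* is among the available readings.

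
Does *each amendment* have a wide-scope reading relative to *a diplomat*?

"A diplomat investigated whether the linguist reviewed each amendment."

No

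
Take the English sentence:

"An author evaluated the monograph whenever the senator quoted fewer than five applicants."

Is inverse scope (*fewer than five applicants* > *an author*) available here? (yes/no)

*fewer than five applicants* sits inside the adjunct clause *whenever the senator quoted fewer than five applicants*.
Adjuncts are opaque for quantifier raising; a quantifier in an adjunct stays inside it.
So the wide-scope reading for *fewer than five applicants* is blocked.

No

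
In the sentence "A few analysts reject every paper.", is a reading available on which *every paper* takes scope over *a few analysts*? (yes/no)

Yes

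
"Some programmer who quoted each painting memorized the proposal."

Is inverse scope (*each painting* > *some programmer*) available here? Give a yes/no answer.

*each painting* occurs within the relative clause *who quoted each painting*.
Quantifiers inside a relative clause are trapped there; the RC boundary blocks QR.
So *each painting* cannot raise high enough to outscope *some programmer*; only the surface ordering *some programmer* > *each painting* is available.

No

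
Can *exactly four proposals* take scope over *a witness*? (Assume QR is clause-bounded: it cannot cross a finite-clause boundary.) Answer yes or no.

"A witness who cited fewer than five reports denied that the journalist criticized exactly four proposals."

*exactly four proposals* is embedded in the finite complement clause *that the journalist criticized exactly four proposals*.
Under clause-bounded QR, a quantifier in an embedded finite clause cannot raise into the matrix clause.
*exactly four proposals* > *a witness* would require crossing that boundary, which is illicit.

No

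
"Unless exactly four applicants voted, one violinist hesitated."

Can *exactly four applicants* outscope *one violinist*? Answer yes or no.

No

The target quantifier *exactly four applicants* is part of the adjunct clause *unless exactly four applicants voted*.
Adjuncts are opaque for quantifier raising; a quantifier in an adjunct stays inside it.
The ordering *exactly four applicants* > *one violinist* is therefore underivable.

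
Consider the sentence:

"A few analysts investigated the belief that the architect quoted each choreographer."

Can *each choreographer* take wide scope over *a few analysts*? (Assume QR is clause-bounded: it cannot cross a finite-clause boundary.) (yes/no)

No

The DP *each choreographer* is contained in the complex NP *the belief that the architect quoted each choreographer*.
The Complex NP Constraint bars QR out of the complement clause of a noun.
So *each choreographer* cannot raise to a position above *a few analysts*.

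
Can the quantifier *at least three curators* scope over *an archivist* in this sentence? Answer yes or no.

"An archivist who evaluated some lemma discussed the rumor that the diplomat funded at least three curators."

No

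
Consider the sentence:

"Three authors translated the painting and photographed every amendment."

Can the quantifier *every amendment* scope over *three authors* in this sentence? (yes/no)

No

Structurally, *every amendment* is inside one conjunct of the coordinate structure (*photographed every amendment*).
The Coordinate Structure Constraint blocks movement (including QR) out of a single conjunct.
There is no licit LF on which *every amendment* c-commands *three authors*.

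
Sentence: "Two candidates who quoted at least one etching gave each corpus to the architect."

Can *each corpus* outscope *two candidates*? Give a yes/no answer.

Yes

*each corpus* sits in the matrix clause, not in the relative clause on *two candidates*.
Clause-internal QR can adjoin the lower DP above the subject, yielding the inverse reading.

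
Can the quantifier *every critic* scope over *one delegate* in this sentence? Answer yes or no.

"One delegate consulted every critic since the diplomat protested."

Although there is an adjunct clause, *every critic* is in the main clause, not inside the adjunct.
Nothing blocks QR of the lower DP to a position above the higher one, so inverse scope is available.

Yes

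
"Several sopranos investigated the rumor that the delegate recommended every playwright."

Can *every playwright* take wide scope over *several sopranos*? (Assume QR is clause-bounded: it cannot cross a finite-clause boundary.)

*every playwright* is embedded in the complex NP *the rumor that the delegate recommended every playwright*.
Noun-complement clauses are scope islands (the Complex NP Constraint): a quantifier inside one cannot scope into the matrix.
So *every playwright* cannot raise high enough to outscope *several sopranos*; only the surface ordering *several sopranos* > *every playwright* is available.

No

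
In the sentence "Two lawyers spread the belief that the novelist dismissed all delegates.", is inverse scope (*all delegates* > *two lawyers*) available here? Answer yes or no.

No

*all delegates* is embedded in the complex NP *the belief that the novelist dismissed all delegates*.
Noun-complement clauses are scope islands (the Complex NP Constraint): a quantifier inside one cannot scope into the matrix.
*all delegates* > *two lawyers* would require crossing that boundary, which is illicit.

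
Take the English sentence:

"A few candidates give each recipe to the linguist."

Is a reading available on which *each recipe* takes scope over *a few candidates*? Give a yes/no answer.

Both DPs are arguments of the same predicate; there is no clause or island boundary between them.
Since no island is crossed, the inverse ordering is licensed alongside surface scope.

Yes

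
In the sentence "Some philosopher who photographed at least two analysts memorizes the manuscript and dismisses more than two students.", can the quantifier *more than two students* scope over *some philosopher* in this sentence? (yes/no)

No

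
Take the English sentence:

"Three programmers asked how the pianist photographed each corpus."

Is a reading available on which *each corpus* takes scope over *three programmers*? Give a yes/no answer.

*each corpus* occurs within the embedded question *how the pianist photographed each corpus*.
Embedded wh-clauses are opaque for QR, so the quantifier stays inside the question.
There is no licit LF on which *each corpus* c-commands *three programmers*.

No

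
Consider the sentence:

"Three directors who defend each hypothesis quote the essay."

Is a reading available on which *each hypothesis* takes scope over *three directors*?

*each hypothesis* sits inside the relative clause *who defend each hypothesis*.
Quantifiers inside a relative clause are trapped there; the RC boundary blocks QR.
There is no licit LF on which *each hypothesis* c-commands *three directors*.

No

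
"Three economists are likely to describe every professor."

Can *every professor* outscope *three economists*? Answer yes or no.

Yes

*every professor* is the object of the infinitival complement of a raising predicate; raising infinitives are transparent for QR, so the two DPs are in effect clausemates.
No island intervenes, so both surface and inverse scope are derivable.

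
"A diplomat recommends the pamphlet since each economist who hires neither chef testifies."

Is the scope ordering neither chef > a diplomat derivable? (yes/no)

No

*neither chef* is embedded in the relative clause *who hires neither chef*, which is itself inside the adjunct *since each economist who hires neither chef testifies*.
The quantifier would have to escape first the RC and then the adjunct — two independent island violations.
*neither chef* is confined to the island and cannot take scope over *a diplomat*.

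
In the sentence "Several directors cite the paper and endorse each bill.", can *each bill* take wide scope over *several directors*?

*each bill* sits inside one conjunct of the coordinate structure (*endorse each bill*).
The Coordinate Structure Constraint blocks movement (including QR) out of a single conjunct.
So *each bill* cannot raise high enough to outscope *several directors*; only the surface ordering *several directors* > *each bill* is available.

No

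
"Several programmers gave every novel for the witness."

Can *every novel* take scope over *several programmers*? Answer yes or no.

*every novel* is the matrix object and *several programmers* the matrix subject; the two are clausemates.
Clause-internal QR can adjoin the lower DP above the subject, yielding the inverse reading.

Yes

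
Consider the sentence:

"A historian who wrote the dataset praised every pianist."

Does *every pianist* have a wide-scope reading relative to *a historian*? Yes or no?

Yes

The relative clause *who wrote the dataset* modifies *a historian*, but *every pianist* is not inside that relative clause — it is an argument of the matrix verb.
QR within a single clause is free, so the lower quantifier may take scope over the higher one.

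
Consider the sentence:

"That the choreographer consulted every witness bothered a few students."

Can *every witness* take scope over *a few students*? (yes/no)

No

The DP *every witness* is contained in the sentential subject *that the choreographer consulted every witness*.
Clausal subjects are scope islands; QR from inside the subject into the matrix is barred.
So the wide-scope reading for *every witness* is blocked.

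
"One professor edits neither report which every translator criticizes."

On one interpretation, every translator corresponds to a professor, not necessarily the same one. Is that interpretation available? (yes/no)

No

The paraphrase describes the scope ordering *every translator* > *one professor*.
The target quantifier *every translator* is part of the relative clause *which every translator criticizes* modifying *neither report*.
Quantifiers inside a relative clause are trapped there; the RC boundary blocks QR.
So *every translator* cannot raise to a position above *one professor*.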